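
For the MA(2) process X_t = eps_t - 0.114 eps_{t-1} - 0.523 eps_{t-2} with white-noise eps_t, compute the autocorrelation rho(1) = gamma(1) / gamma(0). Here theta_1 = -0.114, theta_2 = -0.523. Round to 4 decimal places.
\rho(1) = -0.0423

For an MA(q) process with theta_0 = 1, the autocovariance is
  gamma(k) = sigma^2 * sum_{i=0..q-k} theta_i * theta_{i+k},
and rho(k) = gamma(k) / gamma(0). Sigma^2 cancels.
  numerator   = (1)*(-0.114) + (-0.114)*(-0.523) = -0.054378.
  denominator = (1)^2 + (-0.114)^2 + (-0.523)^2 = 1.286525.
  rho(1) = -0.054378 / 1.286525 = -0.0423.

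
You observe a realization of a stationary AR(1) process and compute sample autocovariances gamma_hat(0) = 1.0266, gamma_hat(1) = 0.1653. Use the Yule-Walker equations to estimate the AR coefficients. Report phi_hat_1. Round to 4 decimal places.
\hat\phi_{1} = 0.1610

The Yule-Walker equations for an AR(p) process read, in matrix form,
  Gamma_p phi = r_p,   with   (Gamma_p)_{ij} = gamma(|i - j|),
                       (r_p)_i = gamma(i),   i,j = 1..p.
Substitute the sample gammas (Toeplitz matrix and right-hand side of size 1):
  Gamma_p = [[1.0266]]
  r_p     = [0.1653]
With p = 1 this is the single equation gamma(0) phi_1 = gamma(1):
  phi_hat_1 = gamma(1) / gamma(0) = 0.1653 / 1.0266 = 0.1610.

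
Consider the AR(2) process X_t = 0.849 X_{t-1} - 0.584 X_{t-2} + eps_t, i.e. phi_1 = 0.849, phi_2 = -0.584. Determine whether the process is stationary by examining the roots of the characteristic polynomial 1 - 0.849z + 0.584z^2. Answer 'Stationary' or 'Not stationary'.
\text{Stationary}

The AR(p) characteristic polynomial is P(z) = 1 - 0.849z + 0.584z^2.
Stationarity requires all roots to lie outside the unit circle, i.e. |z| > 1 for every root.
Set 1 + (-0.849) z + (0.584) z^2 = 0, i.e. a z^2 + b z + c = 0 with a = 0.584, b = -0.849, c = 1.
Discriminant D = b^2 - 4ac = (-0.849)^2 - 4*(0.584)*1 = 0.720801 - (2.336) = -1.615199.
D < 0, so the roots are the complex-conjugate pair z = (-b +/- i sqrt(-D)) / (2a) = 0.7269 +/- 1.0881i.
For a conjugate pair |z|^2 = z * conj(z) = (product of roots) = c/a = 1/(0.584) = 1.712329, so |z| = sqrt(1.712329) = 1.3086 for both roots.
Moduli of all roots: 1.3086, 1.3086.
All moduli strictly greater than 1? Yes.
Verdict: Stationary.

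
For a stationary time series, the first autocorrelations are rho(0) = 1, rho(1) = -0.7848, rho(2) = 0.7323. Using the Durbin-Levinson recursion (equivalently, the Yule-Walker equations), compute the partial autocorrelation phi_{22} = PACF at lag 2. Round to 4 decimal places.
\phi_{22} = 0.3030

The PACF at lag k is phi_{kk}, the last component of the solution
to the Yule-Walker system G_k phi = r_k where
  (G_k)_{ij} = rho(|i - j|), (r_k)_i = rho(i), i,j = 1..k.
Equivalently, Durbin-Levinson gives phi_{kk} iteratively:
  phi_{11} = rho(1)
  phi_{kk} = [rho(k) - sum_{j=1..k-1} phi_{k-1,j} rho(k-j)]
            / [1 - sum_{j=1..k-1} phi_{k-1,j} rho(j)],
  phi_{k,j} = phi_{k-1,j} - phi_{kk} phi_{k-1,k-j},  j = 1..k-1.
Step k = 1:
  phi_11 = rho(1) = -0.7848.
Step k = 2:
  phi_22 = [rho(2) - phi_11 rho(1)] / [1 - phi_11 rho(1)] = [0.7323 - (-0.7848)(-0.7848)] / [1 - (-0.7848)(-0.7848)]
         = 0.11638896 / 0.38408896 = 0.303.
Therefore phi_{22} = 0.3030.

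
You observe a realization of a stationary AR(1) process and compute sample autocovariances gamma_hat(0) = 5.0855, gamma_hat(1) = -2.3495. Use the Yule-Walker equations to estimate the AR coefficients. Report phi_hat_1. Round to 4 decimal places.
\hat\phi_{1} = -0.4620

The Yule-Walker equations for an AR(p) process read, in matrix form,
  Gamma_p phi = r_p,   with   (Gamma_p)_{ij} = gamma(|i - j|),
                       (r_p)_i = gamma(i),   i,j = 1..p.
Substitute the sample gammas (Toeplitz matrix and right-hand side of size 1):
  Gamma_p = [[5.0855]]
  r_p     = [-2.3495]
With p = 1 this is the single equation gamma(0) phi_1 = gamma(1):
  phi_hat_1 = gamma(1) / gamma(0) = -2.3495 / 5.0855 = -0.4620.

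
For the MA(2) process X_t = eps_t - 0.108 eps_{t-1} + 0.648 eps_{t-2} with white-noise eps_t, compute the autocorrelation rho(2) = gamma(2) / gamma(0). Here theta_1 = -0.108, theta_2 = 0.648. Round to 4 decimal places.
\rho(2) = 0.4527

For an MA(q) process with theta_0 = 1, the autocovariance is
  gamma(k) = sigma^2 * sum_{i=0..q-k} theta_i * theta_{i+k},
and rho(k) = gamma(k) / gamma(0). Sigma^2 cancels.
  numerator   = (1)*(0.648) = 0.648.
  denominator = (1)^2 + (-0.108)^2 + (0.648)^2 = 1.431568.
  rho(2) = 0.648 / 1.431568 = 0.4527.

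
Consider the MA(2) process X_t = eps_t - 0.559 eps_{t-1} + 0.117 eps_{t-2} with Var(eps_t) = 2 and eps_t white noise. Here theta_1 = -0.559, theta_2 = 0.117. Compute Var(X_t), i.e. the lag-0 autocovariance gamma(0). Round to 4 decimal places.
\gamma(0) = 2.6523

For an MA(q) process X_t = eps_t + sum_i theta_i eps_{t-i} with
Var(eps_t) = sigma^2, the variance is
  gamma(0) = sigma^2 * (1 + sum_i theta_i^2).
  sum_i theta_i^2 = (-0.559)^2 + (0.117)^2 = 0.312481 + 0.013689 = 0.32617.
  gamma(0) = 2 * (1 + 0.32617) = 2 * 1.32617 = 2.65234, which rounds to 2.6523.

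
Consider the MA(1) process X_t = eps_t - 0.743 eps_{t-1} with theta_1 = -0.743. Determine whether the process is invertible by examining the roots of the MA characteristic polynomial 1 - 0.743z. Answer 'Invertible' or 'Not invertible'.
\text{Invertible}

The MA(q) characteristic polynomial is P(z) = 1 - 0.743z.
Invertibility requires all roots to lie outside the unit circle, i.e. |z| > 1 for every root.
This is linear in z: 1 + (-0.743) z = 0  =>  z = -1/(-0.743) = 1.345895,  |z| = 1.345895.
Moduli of all roots: 1.3459.
All moduli strictly greater than 1? Yes.
Verdict: Invertible.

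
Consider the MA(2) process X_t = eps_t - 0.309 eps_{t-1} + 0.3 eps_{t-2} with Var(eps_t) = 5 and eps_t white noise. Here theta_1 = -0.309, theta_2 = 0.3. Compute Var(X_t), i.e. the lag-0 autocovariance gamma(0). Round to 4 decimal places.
\gamma(0) = 5.9274

For an MA(q) process X_t = eps_t + sum_i theta_i eps_{t-i} with
Var(eps_t) = sigma^2, the variance is
  gamma(0) = sigma^2 * (1 + sum_i theta_i^2).
  sum_i theta_i^2 = (-0.309)^2 + (0.3)^2 = 0.095481 + 0.09 = 0.185481.
  gamma(0) = 5 * (1 + 0.185481) = 5 * 1.185481 = 5.927405, which rounds to 5.9274.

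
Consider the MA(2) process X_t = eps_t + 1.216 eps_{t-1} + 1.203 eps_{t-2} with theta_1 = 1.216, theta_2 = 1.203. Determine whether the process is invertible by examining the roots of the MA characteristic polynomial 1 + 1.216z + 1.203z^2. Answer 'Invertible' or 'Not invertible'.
\text{Not invertible}

The MA(q) characteristic polynomial is P(z) = 1 + 1.216z + 1.203z^2.
Invertibility requires all roots to lie outside the unit circle, i.e. |z| > 1 for every root.
Set 1 + (1.216) z + (1.203) z^2 = 0, i.e. a z^2 + b z + c = 0 with a = 1.203, b = 1.216, c = 1.
Discriminant D = b^2 - 4ac = (1.216)^2 - 4*(1.203)*1 = 1.478656 - (4.812) = -3.333344.
D < 0, so the roots are the complex-conjugate pair z = (-b +/- i sqrt(-D)) / (2a) = -0.5054 +/- 0.7588i.
For a conjugate pair |z|^2 = z * conj(z) = (product of roots) = c/a = 1/(1.203) = 0.831255, so |z| = sqrt(0.831255) = 0.9117 for both roots.
Moduli of all roots: 0.9117, 0.9117.
All moduli strictly greater than 1? No.
Verdict: Not invertible.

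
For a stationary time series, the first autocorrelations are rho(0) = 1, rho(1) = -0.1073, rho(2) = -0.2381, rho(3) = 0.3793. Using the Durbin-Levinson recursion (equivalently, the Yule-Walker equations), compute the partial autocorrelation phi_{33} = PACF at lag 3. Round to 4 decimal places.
\phi_{33} = 0.3460

The PACF at lag k is phi_{kk}, the last component of the solution
to the Yule-Walker system G_k phi = r_k where
  (G_k)_{ij} = rho(|i - j|), (r_k)_i = rho(i), i,j = 1..k.
Equivalently, Durbin-Levinson gives phi_{kk} iteratively:
  phi_{11} = rho(1)
  phi_{kk} = [rho(k) - sum_{j=1..k-1} phi_{k-1,j} rho(k-j)]
            / [1 - sum_{j=1..k-1} phi_{k-1,j} rho(j)],
  phi_{k,j} = phi_{k-1,j} - phi_{kk} phi_{k-1,k-j},  j = 1..k-1.
Step k = 1:
  phi_11 = rho(1) = -0.1073.
Step k = 2:
  phi_22 = [rho(2) - phi_11 rho(1)] / [1 - phi_11 rho(1)] = [-0.2381 - (-0.1073)(-0.1073)] / [1 - (-0.1073)(-0.1073)]
         = -0.24961329 / 0.98848671 = -0.252521.
  Update: phi_21 = phi_11 - phi_22 phi_11 = -0.1073 - (-0.252521)(-0.1073) = -0.134395.
Step k = 3:
  phi_33 = [rho(3) - phi_21 rho(2) - phi_22 rho(1)] / [1 - phi_21 rho(1) - phi_22 rho(2)]
    numerator   = 0.3793 - (-0.134395)(-0.2381) - (-0.252521)(-0.1073) = 0.32020498
    denominator = 1 - (-0.134395)(-0.1073) - (-0.252521)(-0.2381) = 0.9254542
  phi_33 = 0.32020498 / 0.9254542 = 0.346.
Therefore phi_{33} = 0.3460.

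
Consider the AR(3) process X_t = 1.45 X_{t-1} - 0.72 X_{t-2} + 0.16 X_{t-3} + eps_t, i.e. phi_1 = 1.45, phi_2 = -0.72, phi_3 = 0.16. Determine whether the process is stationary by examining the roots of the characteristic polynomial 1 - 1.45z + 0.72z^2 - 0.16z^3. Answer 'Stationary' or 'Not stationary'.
\text{Stationary}

The AR(p) characteristic polynomial is P(z) = 1 - 1.45z + 0.72z^2 - 0.16z^3.
Stationarity requires all roots to lie outside the unit circle, i.e. |z| > 1 for every root.
Degree 3: look for a simple real root z0 first, then factor out (1 - z/z0) and solve the remaining quadratic.
Testing z0 = 1.25: P(1.25) = 1 + (-1.45)(1.25) + (0.72)(1.25)^2 + (-0.16)(1.25)^3
  = 1 + (-1.8125) + (1.125) + (-0.3125) = 0.  So z_0 = 1.25 is a root, |z_0| = 1.25.
Divide out the factor (1 - 0.8 z) = (1 - z/z0) (since 1/z0 = 0.8):
  P(z) = (1 - 0.8 z)(1 + (-0.65) z + (0.2) z^2)
  [check: z-coef -0.65 - (0.8) = -1.45; z^2-coef 0.2 - (0.8)(-0.65) = 0.72; z^3-coef -(0.8)(0.2) = -0.16.]
Remaining roots from the quadratic factor 1 + (-0.65) z + (0.2) z^2:
  Set 1 + (-0.65) z + (0.2) z^2 = 0, i.e. a z^2 + b z + c = 0 with a = 0.2, b = -0.65, c = 1.
  Discriminant D = b^2 - 4ac = (-0.65)^2 - 4*(0.2)*1 = 0.4225 - (0.8) = -0.3775.
  D < 0, so the roots are the complex-conjugate pair z = (-b +/- i sqrt(-D)) / (2a) = 1.625 +/- 1.536i.
  For a conjugate pair |z|^2 = z * conj(z) = (product of roots) = c/a = 1/(0.2) = 5, so |z| = sqrt(5) = 2.2361 for both roots.
Moduli of all roots: 1.2500, 2.2361, 2.2361.
All moduli strictly greater than 1? Yes.
Verdict: Stationary.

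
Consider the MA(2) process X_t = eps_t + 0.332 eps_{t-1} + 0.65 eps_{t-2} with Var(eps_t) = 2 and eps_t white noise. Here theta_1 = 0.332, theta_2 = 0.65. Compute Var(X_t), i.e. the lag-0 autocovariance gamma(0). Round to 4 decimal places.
\gamma(0) = 3.0654

For an MA(q) process X_t = eps_t + sum_i theta_i eps_{t-i} with
Var(eps_t) = sigma^2, the variance is
  gamma(0) = sigma^2 * (1 + sum_i theta_i^2).
  sum_i theta_i^2 = (0.332)^2 + (0.65)^2 = 0.110224 + 0.4225 = 0.532724.
  gamma(0) = 2 * (1 + 0.532724) = 2 * 1.532724 = 3.065448, which rounds to 3.0654.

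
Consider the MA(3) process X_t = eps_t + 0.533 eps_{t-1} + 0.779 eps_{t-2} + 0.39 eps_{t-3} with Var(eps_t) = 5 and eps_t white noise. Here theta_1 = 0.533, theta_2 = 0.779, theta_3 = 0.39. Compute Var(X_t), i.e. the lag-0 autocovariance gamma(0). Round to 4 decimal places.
\gamma(0) = 10.2152

For an MA(q) process X_t = eps_t + sum_i theta_i eps_{t-i} with
Var(eps_t) = sigma^2, the variance is
  gamma(0) = sigma^2 * (1 + sum_i theta_i^2).
  sum_i theta_i^2 = (0.533)^2 + (0.779)^2 + (0.39)^2 = 0.284089 + 0.606841 + 0.1521 = 1.04303.
  gamma(0) = 5 * (1 + 1.04303) = 5 * 2.04303 = 10.21515, which rounds to 10.2152.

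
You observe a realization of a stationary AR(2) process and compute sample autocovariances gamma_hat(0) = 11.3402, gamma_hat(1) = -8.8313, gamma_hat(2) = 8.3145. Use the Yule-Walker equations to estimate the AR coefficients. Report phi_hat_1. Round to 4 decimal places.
\hat\phi_{1} = -0.5280

The Yule-Walker equations for an AR(p) process read, in matrix form,
  Gamma_p phi = r_p,   with   (Gamma_p)_{ij} = gamma(|i - j|),
                       (r_p)_i = gamma(i),   i,j = 1..p.
Substitute the sample gammas (Toeplitz matrix and right-hand side of size 2):
  Gamma_p = [[11.3402, -8.8313], [-8.8313, 11.3402]]
  r_p     = [-8.8313, 8.3145]
Written out:
  11.3402 phi_1 - 8.8313 phi_2 = -8.8313
  -8.8313 phi_1 + 11.3402 phi_2 = 8.3145
Solve by Cramer's rule:
  det = gamma(0)^2 - gamma(1)^2 = (11.3402)^2 - (-8.8313)^2 = 128.60013604 - 77.99185969 = 50.60827635
  phi_hat_1 = [gamma(1) gamma(0) - gamma(1) gamma(2)] / det = [(-8.8313)(11.3402) - (-8.8313)(8.3145)] / 50.60827635 = -26.72086441 / 50.60827635 = -0.528
  phi_hat_2 = [gamma(0) gamma(2) - gamma(1)^2] / det = [(11.3402)(8.3145) - (-8.8313)^2] / 50.60827635 = 16.29623321 / 50.60827635 = 0.322
So phi_hat = [-0.5280, 0.3220].
Therefore phi_hat_1 = -0.5280.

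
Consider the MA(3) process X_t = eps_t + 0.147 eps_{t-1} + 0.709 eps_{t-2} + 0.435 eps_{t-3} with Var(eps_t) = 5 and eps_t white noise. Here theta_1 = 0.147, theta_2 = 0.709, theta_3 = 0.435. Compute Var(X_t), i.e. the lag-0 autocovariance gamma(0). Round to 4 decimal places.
\gamma(0) = 8.5676

For an MA(q) process X_t = eps_t + sum_i theta_i eps_{t-i} with
Var(eps_t) = sigma^2, the variance is
  gamma(0) = sigma^2 * (1 + sum_i theta_i^2).
  sum_i theta_i^2 = (0.147)^2 + (0.709)^2 + (0.435)^2 = 0.021609 + 0.502681 + 0.189225 = 0.713515.
  gamma(0) = 5 * (1 + 0.713515) = 5 * 1.713515 = 8.567575, which rounds to 8.5676.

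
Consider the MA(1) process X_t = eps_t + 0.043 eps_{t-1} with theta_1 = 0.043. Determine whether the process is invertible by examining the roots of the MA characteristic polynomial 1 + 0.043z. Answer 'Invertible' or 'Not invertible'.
\text{Invertible}

The MA(q) characteristic polynomial is P(z) = 1 + 0.043z.
Invertibility requires all roots to lie outside the unit circle, i.e. |z| > 1 for every root.
This is linear in z: 1 + (0.043) z = 0  =>  z = -1/(0.043) = -23.255814,  |z| = 23.255814.
Moduli of all roots: 23.2558.
All moduli strictly greater than 1? Yes.
Verdict: Invertible.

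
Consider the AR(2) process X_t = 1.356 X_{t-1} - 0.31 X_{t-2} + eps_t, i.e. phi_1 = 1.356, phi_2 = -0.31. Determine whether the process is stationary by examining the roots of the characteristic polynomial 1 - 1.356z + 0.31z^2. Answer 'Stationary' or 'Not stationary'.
\text{Not stationary}

The AR(p) characteristic polynomial is P(z) = 1 - 1.356z + 0.31z^2.
Stationarity requires all roots to lie outside the unit circle, i.e. |z| > 1 for every root.
Set 1 + (-1.356) z + (0.31) z^2 = 0, i.e. a z^2 + b z + c = 0 with a = 0.31, b = -1.356, c = 1.
Discriminant D = b^2 - 4ac = (-1.356)^2 - 4*(0.31)*1 = 1.838736 - (1.24) = 0.598736.
D >= 0, so the roots are real: z = (-b +/- sqrt(D)) / (2a) = (1.356 +/- 0.77378) / (0.62).
  z_1 = (1.356 + 0.77378) / (0.62) = 3.4351,   |z_1| = 3.4351.
  z_2 = (1.356 - 0.77378) / (0.62) = 0.9391,   |z_2| = 0.9391.
Moduli of all roots: 3.4351, 0.9391.
All moduli strictly greater than 1? No.
Verdict: Not stationary.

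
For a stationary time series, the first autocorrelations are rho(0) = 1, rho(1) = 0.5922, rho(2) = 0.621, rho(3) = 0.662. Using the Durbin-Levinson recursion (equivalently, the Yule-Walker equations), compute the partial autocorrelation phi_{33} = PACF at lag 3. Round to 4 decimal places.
\phi_{33} = 0.3741

The PACF at lag k is phi_{kk}, the last component of the solution
to the Yule-Walker system G_k phi = r_k where
  (G_k)_{ij} = rho(|i - j|), (r_k)_i = rho(i), i,j = 1..k.
Equivalently, Durbin-Levinson gives phi_{kk} iteratively:
  phi_{11} = rho(1)
  phi_{kk} = [rho(k) - sum_{j=1..k-1} phi_{k-1,j} rho(k-j)]
            / [1 - sum_{j=1..k-1} phi_{k-1,j} rho(j)],
  phi_{k,j} = phi_{k-1,j} - phi_{kk} phi_{k-1,k-j},  j = 1..k-1.
Step k = 1:
  phi_11 = rho(1) = 0.5922.
Step k = 2:
  phi_22 = [rho(2) - phi_11 rho(1)] / [1 - phi_11 rho(1)] = [0.621 - (0.5922)(0.5922)] / [1 - (0.5922)(0.5922)]
         = 0.27029916 / 0.64929916 = 0.416294.
  Update: phi_21 = phi_11 - phi_22 phi_11 = 0.5922 - (0.416294)(0.5922) = 0.345671.
Step k = 3:
  phi_33 = [rho(3) - phi_21 rho(2) - phi_22 rho(1)] / [1 - phi_21 rho(1) - phi_22 rho(2)]
    numerator   = 0.662 - (0.345671)(0.621) - (0.416294)(0.5922) = 0.20080926
    denominator = 1 - (0.345671)(0.5922) - (0.416294)(0.621) = 0.53677532
  phi_33 = 0.20080926 / 0.53677532 = 0.3741.
Therefore phi_{33} = 0.3741.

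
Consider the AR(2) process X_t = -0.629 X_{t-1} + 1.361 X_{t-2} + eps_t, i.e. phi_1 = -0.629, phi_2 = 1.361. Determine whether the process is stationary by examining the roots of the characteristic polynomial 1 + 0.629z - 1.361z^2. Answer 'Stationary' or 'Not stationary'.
\text{Not stationary}

The AR(p) characteristic polynomial is P(z) = 1 + 0.629z - 1.361z^2.
Stationarity requires all roots to lie outside the unit circle, i.e. |z| > 1 for every root.
Set 1 + (0.629) z + (-1.361) z^2 = 0, i.e. a z^2 + b z + c = 0 with a = -1.361, b = 0.629, c = 1.
Discriminant D = b^2 - 4ac = (0.629)^2 - 4*(-1.361)*1 = 0.395641 - (-5.444) = 5.839641.
D >= 0, so the roots are real: z = (-b +/- sqrt(D)) / (2a) = (-0.629 +/- 2.416535) / (-2.722).
  z_1 = (-0.629 + 2.416535) / (-2.722) = -0.6567,   |z_1| = 0.6567.
  z_2 = (-0.629 - 2.416535) / (-2.722) = 1.1189,   |z_2| = 1.1189.
Moduli of all roots: 0.6567, 1.1189.
All moduli strictly greater than 1? No.
Verdict: Not stationary.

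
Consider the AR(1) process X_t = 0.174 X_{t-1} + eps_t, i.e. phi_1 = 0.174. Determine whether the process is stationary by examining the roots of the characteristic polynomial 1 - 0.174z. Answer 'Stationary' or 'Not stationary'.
\text{Stationary}

The AR(p) characteristic polynomial is P(z) = 1 - 0.174z.
Stationarity requires all roots to lie outside the unit circle, i.e. |z| > 1 for every root.
This is linear in z: 1 + (-0.174) z = 0  =>  z = -1/(-0.174) = 5.747126,  |z| = 5.747126.
Moduli of all roots: 5.7471.
All moduli strictly greater than 1? Yes.
Verdict: Stationary.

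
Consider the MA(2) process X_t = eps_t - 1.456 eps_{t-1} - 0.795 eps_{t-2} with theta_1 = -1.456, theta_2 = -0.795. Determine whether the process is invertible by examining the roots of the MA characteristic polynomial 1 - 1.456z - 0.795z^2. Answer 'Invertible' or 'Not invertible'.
\text{Not invertible}

The MA(q) characteristic polynomial is P(z) = 1 - 1.456z - 0.795z^2.
Invertibility requires all roots to lie outside the unit circle, i.e. |z| > 1 for every root.
Set 1 + (-1.456) z + (-0.795) z^2 = 0, i.e. a z^2 + b z + c = 0 with a = -0.795, b = -1.456, c = 1.
Discriminant D = b^2 - 4ac = (-1.456)^2 - 4*(-0.795)*1 = 2.119936 - (-3.18) = 5.299936.
D >= 0, so the roots are real: z = (-b +/- sqrt(D)) / (2a) = (1.456 +/- 2.302159) / (-1.59).
  z_1 = (1.456 + 2.302159) / (-1.59) = -2.3636,   |z_1| = 2.3636.
  z_2 = (1.456 - 2.302159) / (-1.59) = 0.5322,   |z_2| = 0.5322.
Moduli of all roots: 2.3636, 0.5322.
All moduli strictly greater than 1? No.
Verdict: Not invertible.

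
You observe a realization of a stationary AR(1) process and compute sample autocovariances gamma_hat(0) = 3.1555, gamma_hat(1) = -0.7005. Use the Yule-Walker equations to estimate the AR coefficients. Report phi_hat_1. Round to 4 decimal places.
\hat\phi_{1} = -0.2220

The Yule-Walker equations for an AR(p) process read, in matrix form,
  Gamma_p phi = r_p,   with   (Gamma_p)_{ij} = gamma(|i - j|),
                       (r_p)_i = gamma(i),   i,j = 1..p.
Substitute the sample gammas (Toeplitz matrix and right-hand side of size 1):
  Gamma_p = [[3.1555]]
  r_p     = [-0.7005]
With p = 1 this is the single equation gamma(0) phi_1 = gamma(1):
  phi_hat_1 = gamma(1) / gamma(0) = -0.7005 / 3.1555 = -0.2220.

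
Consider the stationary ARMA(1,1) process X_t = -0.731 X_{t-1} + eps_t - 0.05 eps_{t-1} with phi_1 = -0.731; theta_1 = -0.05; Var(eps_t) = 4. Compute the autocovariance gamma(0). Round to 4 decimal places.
\gamma(0) = 9.2398

Multiply the model equation by X_{t-k} and take expectations. With theta_0 = psi_0 = 1 and psi_j the MA(infinity) weights, this gives
  gamma(k) - sum_i phi_i gamma(k-i) = c_k,
  c_k = sigma^2 * sum_{j=k..q} theta_j psi_{j-k}   (c_k = 0 for k > q),
using gamma(-m) = gamma(m).
psi-weights needed (psi_j = theta_j + sum_i phi_i psi_{j-i}):
  psi_1 = theta_1 + phi_1 = -0.05 + (-0.731) = -0.781
Right-hand sides:
  c_0 = sigma^2 (1 + theta_1 psi_1) = 4 * (1 + (-0.05)(-0.781)) = 4 * 1.03905 = 4.1562
  c_1 = sigma^2 theta_1 = 4 * (-0.05) = -0.2
  c_2 = 0
Equations for k = 0 and k = 1 (AR order 1):
  gamma(0) = phi_1 gamma(1) + c_0
  gamma(1) = phi_1 gamma(0) + c_1
Substituting the second into the first: gamma(0) (1 - phi_1^2) = c_0 + phi_1 c_1, so
  gamma(0) = (c_0 + phi_1 c_1) / (1 - phi_1^2) = (4.1562 + (-0.731)(-0.2)) / (1 - (-0.731)^2) = 4.3024 / 0.465639 = 9.239776.
Therefore gamma(0) = 9.2398 (to 4 decimal places).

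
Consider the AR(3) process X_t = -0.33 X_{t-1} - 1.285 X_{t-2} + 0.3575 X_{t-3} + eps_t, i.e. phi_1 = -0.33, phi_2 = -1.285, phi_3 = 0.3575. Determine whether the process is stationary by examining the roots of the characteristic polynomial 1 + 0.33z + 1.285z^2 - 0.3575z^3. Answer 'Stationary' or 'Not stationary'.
\text{Not stationary}

The AR(p) characteristic polynomial is P(z) = 1 + 0.33z + 1.285z^2 - 0.3575z^3.
Stationarity requires all roots to lie outside the unit circle, i.e. |z| > 1 for every root.
Degree 3: look for a simple real root z0 first, then factor out (1 - z/z0) and solve the remaining quadratic.
Testing z0 = 4: P(4) = 1 + (0.33)(4) + (1.285)(4)^2 + (-0.3575)(4)^3
  = 1 + (1.32) + (20.56) + (-22.88) = 0.  So z_0 = 4 is a root, |z_0| = 4.
Divide out the factor (1 - 0.25 z) = (1 - z/z0) (since 1/z0 = 0.25):
  P(z) = (1 - 0.25 z)(1 + (0.58) z + (1.43) z^2)
  [check: z-coef 0.58 - (0.25) = 0.33; z^2-coef 1.43 - (0.25)(0.58) = 1.285; z^3-coef -(0.25)(1.43) = -0.3575.]
Remaining roots from the quadratic factor 1 + (0.58) z + (1.43) z^2:
  Set 1 + (0.58) z + (1.43) z^2 = 0, i.e. a z^2 + b z + c = 0 with a = 1.43, b = 0.58, c = 1.
  Discriminant D = b^2 - 4ac = (0.58)^2 - 4*(1.43)*1 = 0.3364 - (5.72) = -5.3836.
  D < 0, so the roots are the complex-conjugate pair z = (-b +/- i sqrt(-D)) / (2a) = -0.2028 +/- 0.8113i.
  For a conjugate pair |z|^2 = z * conj(z) = (product of roots) = c/a = 1/(1.43) = 0.699301, so |z| = sqrt(0.699301) = 0.8362 for both roots.
Moduli of all roots: 4.0000, 0.8362, 0.8362.
All moduli strictly greater than 1? No.
Verdict: Not stationary.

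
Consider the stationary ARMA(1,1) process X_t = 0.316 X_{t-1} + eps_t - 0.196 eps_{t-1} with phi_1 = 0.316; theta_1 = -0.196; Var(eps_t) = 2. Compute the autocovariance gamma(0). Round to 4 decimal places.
\gamma(0) = 2.0320

Multiply the model equation by X_{t-k} and take expectations. With theta_0 = psi_0 = 1 and psi_j the MA(infinity) weights, this gives
  gamma(k) - sum_i phi_i gamma(k-i) = c_k,
  c_k = sigma^2 * sum_{j=k..q} theta_j psi_{j-k}   (c_k = 0 for k > q),
using gamma(-m) = gamma(m).
psi-weights needed (psi_j = theta_j + sum_i phi_i psi_{j-i}):
  psi_1 = theta_1 + phi_1 = -0.196 + (0.316) = 0.12
Right-hand sides:
  c_0 = sigma^2 (1 + theta_1 psi_1) = 2 * (1 + (-0.196)(0.12)) = 2 * 0.97648 = 1.95296
  c_1 = sigma^2 theta_1 = 2 * (-0.196) = -0.392
  c_2 = 0
Equations for k = 0 and k = 1 (AR order 1):
  gamma(0) = phi_1 gamma(1) + c_0
  gamma(1) = phi_1 gamma(0) + c_1
Substituting the second into the first: gamma(0) (1 - phi_1^2) = c_0 + phi_1 c_1, so
  gamma(0) = (c_0 + phi_1 c_1) / (1 - phi_1^2) = (1.95296 + (0.316)(-0.392)) / (1 - (0.316)^2) = 1.829088 / 0.900144 = 2.031995.
Therefore gamma(0) = 2.0320 (to 4 decimal places).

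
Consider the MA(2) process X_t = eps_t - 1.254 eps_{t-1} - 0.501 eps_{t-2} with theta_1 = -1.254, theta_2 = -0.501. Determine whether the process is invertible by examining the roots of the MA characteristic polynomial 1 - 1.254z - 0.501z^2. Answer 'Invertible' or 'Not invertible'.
\text{Not invertible}

The MA(q) characteristic polynomial is P(z) = 1 - 1.254z - 0.501z^2.
Invertibility requires all roots to lie outside the unit circle, i.e. |z| > 1 for every root.
Set 1 + (-1.254) z + (-0.501) z^2 = 0, i.e. a z^2 + b z + c = 0 with a = -0.501, b = -1.254, c = 1.
Discriminant D = b^2 - 4ac = (-1.254)^2 - 4*(-0.501)*1 = 1.572516 - (-2.004) = 3.576516.
D >= 0, so the roots are real: z = (-b +/- sqrt(D)) / (2a) = (1.254 +/- 1.891168) / (-1.002).
  z_1 = (1.254 + 1.891168) / (-1.002) = -3.1389,   |z_1| = 3.1389.
  z_2 = (1.254 - 1.891168) / (-1.002) = 0.6359,   |z_2| = 0.6359.
Moduli of all roots: 3.1389, 0.6359.
All moduli strictly greater than 1? No.
Verdict: Not invertible.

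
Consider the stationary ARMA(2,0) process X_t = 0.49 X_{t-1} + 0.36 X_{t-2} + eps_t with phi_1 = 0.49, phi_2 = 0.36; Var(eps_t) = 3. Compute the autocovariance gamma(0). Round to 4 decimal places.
\gamma(0) = 8.3290

Multiply the model equation by X_{t-k} and take expectations. With theta_0 = psi_0 = 1 and psi_j the MA(infinity) weights, this gives
  gamma(k) - sum_i phi_i gamma(k-i) = c_k,
  c_k = sigma^2 * sum_{j=k..q} theta_j psi_{j-k}   (c_k = 0 for k > q),
using gamma(-m) = gamma(m).
Pure AR (q = 0): c_0 = sigma^2 = 3, c_k = 0 for k >= 1.
Equations for k = 0, 1, 2 (AR order 2, c_2 = 0):
  (E0) gamma(0) = phi_1 gamma(1) + phi_2 gamma(2) + c_0
  (E1) gamma(1) = phi_1 gamma(0) + phi_2 gamma(1) + c_1
  (E2) gamma(2) = phi_1 gamma(1) + phi_2 gamma(0)
From (E1): gamma(1) = A gamma(0) + B with
  A = phi_1 / (1 - phi_2) = 0.49 / 0.64 = 0.765625,   B = c_1 / (1 - phi_2) = 0 / 0.64 = 0.
Insert (E2) into (E0): gamma(0) (1 - phi_2^2) = phi_1 (1 + phi_2) gamma(1) + c_0.
  phi_1 (1 + phi_2) = (0.49)(1.36) = 0.6664,   1 - phi_2^2 = 0.8704.
Replace gamma(1) by A gamma(0) + B and collect gamma(0):
  gamma(0) [0.8704 - (0.6664)(0.765625)] = c_0 = 3
  gamma(0) * 0.360188 = 3
  gamma(0) = 3 / 0.360188 = 8.328995.
Therefore gamma(0) = 8.3290 (to 4 decimal places).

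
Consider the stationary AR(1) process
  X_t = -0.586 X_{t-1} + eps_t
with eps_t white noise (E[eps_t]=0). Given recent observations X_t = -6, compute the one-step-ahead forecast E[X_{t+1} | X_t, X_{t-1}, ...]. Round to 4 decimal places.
E[X_{t+1} \mid \mathcal F_t] = 3.5160

For an AR(p) model X_t = c + sum_i phi_i X_{t-i} + eps_t, the
one-step-ahead conditional mean is
  E[X_{t+1} | X_t, ...] = c + sum_i phi_i X_{t+1-i}.
Substitute known values:
  E[X_{t+1} | ...] = (-0.586) * (-6)
                   = 3.5160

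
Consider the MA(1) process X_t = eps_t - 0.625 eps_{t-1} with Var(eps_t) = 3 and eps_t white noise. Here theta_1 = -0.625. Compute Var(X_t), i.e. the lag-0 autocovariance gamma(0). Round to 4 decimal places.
\gamma(0) = 4.1719

For an MA(q) process X_t = eps_t + sum_i theta_i eps_{t-i} with
Var(eps_t) = sigma^2, the variance is
  gamma(0) = sigma^2 * (1 + sum_i theta_i^2).
  sum_i theta_i^2 = (-0.625)^2 = 0.390625.
  gamma(0) = 3 * (1 + 0.390625) = 3 * 1.390625 = 4.171875, which rounds to 4.1719.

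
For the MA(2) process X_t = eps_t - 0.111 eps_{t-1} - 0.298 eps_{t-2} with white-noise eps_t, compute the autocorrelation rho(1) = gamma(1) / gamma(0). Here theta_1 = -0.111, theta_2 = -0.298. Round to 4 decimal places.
\rho(1) = -0.0708

For an MA(q) process with theta_0 = 1, the autocovariance is
  gamma(k) = sigma^2 * sum_{i=0..q-k} theta_i * theta_{i+k},
and rho(k) = gamma(k) / gamma(0). Sigma^2 cancels.
  numerator   = (1)*(-0.111) + (-0.111)*(-0.298) = -0.077922.
  denominator = (1)^2 + (-0.111)^2 + (-0.298)^2 = 1.101125.
  rho(1) = -0.077922 / 1.101125 = -0.0708.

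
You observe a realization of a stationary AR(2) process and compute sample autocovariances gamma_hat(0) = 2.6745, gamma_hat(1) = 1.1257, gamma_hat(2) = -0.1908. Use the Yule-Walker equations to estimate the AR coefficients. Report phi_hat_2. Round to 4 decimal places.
\hat\phi_{2} = -0.3020

The Yule-Walker equations for an AR(p) process read, in matrix form,
  Gamma_p phi = r_p,   with   (Gamma_p)_{ij} = gamma(|i - j|),
                       (r_p)_i = gamma(i),   i,j = 1..p.
Substitute the sample gammas (Toeplitz matrix and right-hand side of size 2):
  Gamma_p = [[2.6745, 1.1257], [1.1257, 2.6745]]
  r_p     = [1.1257, -0.1908]
Written out:
  2.6745 phi_1 + 1.1257 phi_2 = 1.1257
  1.1257 phi_1 + 2.6745 phi_2 = -0.1908
Solve by Cramer's rule:
  det = gamma(0)^2 - gamma(1)^2 = (2.6745)^2 - (1.1257)^2 = 7.15295025 - 1.26720049 = 5.88574976
  phi_hat_1 = [gamma(1) gamma(0) - gamma(1) gamma(2)] / det = [(1.1257)(2.6745) - (1.1257)(-0.1908)] / 5.88574976 = 3.22546821 / 5.88574976 = 0.548
  phi_hat_2 = [gamma(0) gamma(2) - gamma(1)^2] / det = [(2.6745)(-0.1908) - (1.1257)^2] / 5.88574976 = -1.77749509 / 5.88574976 = -0.302
So phi_hat = [0.5480, -0.3020].
Therefore phi_hat_2 = -0.3020.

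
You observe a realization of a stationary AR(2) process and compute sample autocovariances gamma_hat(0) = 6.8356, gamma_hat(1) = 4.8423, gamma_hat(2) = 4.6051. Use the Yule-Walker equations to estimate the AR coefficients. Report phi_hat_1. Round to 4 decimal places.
\hat\phi_{1} = 0.4640

The Yule-Walker equations for an AR(p) process read, in matrix form,
  Gamma_p phi = r_p,   with   (Gamma_p)_{ij} = gamma(|i - j|),
                       (r_p)_i = gamma(i),   i,j = 1..p.
Substitute the sample gammas (Toeplitz matrix and right-hand side of size 2):
  Gamma_p = [[6.8356, 4.8423], [4.8423, 6.8356]]
  r_p     = [4.8423, 4.6051]
Written out:
  6.8356 phi_1 + 4.8423 phi_2 = 4.8423
  4.8423 phi_1 + 6.8356 phi_2 = 4.6051
Solve by Cramer's rule:
  det = gamma(0)^2 - gamma(1)^2 = (6.8356)^2 - (4.8423)^2 = 46.72542736 - 23.44786929 = 23.27755807
  phi_hat_1 = [gamma(1) gamma(0) - gamma(1) gamma(2)] / det = [(4.8423)(6.8356) - (4.8423)(4.6051)] / 23.27755807 = 10.80075015 / 23.27755807 = 0.464
  phi_hat_2 = [gamma(0) gamma(2) - gamma(1)^2] / det = [(6.8356)(4.6051) - (4.8423)^2] / 23.27755807 = 8.03075227 / 23.27755807 = 0.345
So phi_hat = [0.4640, 0.3450].
Therefore phi_hat_1 = 0.4640.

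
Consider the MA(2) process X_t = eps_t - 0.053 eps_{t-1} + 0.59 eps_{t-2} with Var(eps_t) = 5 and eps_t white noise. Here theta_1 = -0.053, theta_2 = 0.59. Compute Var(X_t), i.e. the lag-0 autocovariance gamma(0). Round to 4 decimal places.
\gamma(0) = 6.7545

For an MA(q) process X_t = eps_t + sum_i theta_i eps_{t-i} with
Var(eps_t) = sigma^2, the variance is
  gamma(0) = sigma^2 * (1 + sum_i theta_i^2).
  sum_i theta_i^2 = (-0.053)^2 + (0.59)^2 = 0.002809 + 0.3481 = 0.350909.
  gamma(0) = 5 * (1 + 0.350909) = 5 * 1.350909 = 6.754545, which rounds to 6.7545.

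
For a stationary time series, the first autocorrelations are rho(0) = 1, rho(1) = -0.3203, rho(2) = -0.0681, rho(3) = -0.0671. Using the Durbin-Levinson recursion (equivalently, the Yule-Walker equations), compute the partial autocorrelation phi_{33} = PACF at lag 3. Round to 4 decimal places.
\phi_{33} = -0.1780

The PACF at lag k is phi_{kk}, the last component of the solution
to the Yule-Walker system G_k phi = r_k where
  (G_k)_{ij} = rho(|i - j|), (r_k)_i = rho(i), i,j = 1..k.
Equivalently, Durbin-Levinson gives phi_{kk} iteratively:
  phi_{11} = rho(1)
  phi_{kk} = [rho(k) - sum_{j=1..k-1} phi_{k-1,j} rho(k-j)]
            / [1 - sum_{j=1..k-1} phi_{k-1,j} rho(j)],
  phi_{k,j} = phi_{k-1,j} - phi_{kk} phi_{k-1,k-j},  j = 1..k-1.
Step k = 1:
  phi_11 = rho(1) = -0.3203.
Step k = 2:
  phi_22 = [rho(2) - phi_11 rho(1)] / [1 - phi_11 rho(1)] = [-0.0681 - (-0.3203)(-0.3203)] / [1 - (-0.3203)(-0.3203)]
         = -0.17069209 / 0.89740791 = -0.190206.
  Update: phi_21 = phi_11 - phi_22 phi_11 = -0.3203 - (-0.190206)(-0.3203) = -0.381223.
Step k = 3:
  phi_33 = [rho(3) - phi_21 rho(2) - phi_22 rho(1)] / [1 - phi_21 rho(1) - phi_22 rho(2)]
    numerator   = -0.0671 - (-0.381223)(-0.0681) - (-0.190206)(-0.3203) = -0.15398416
    denominator = 1 - (-0.381223)(-0.3203) - (-0.190206)(-0.0681) = 0.8649413
  phi_33 = -0.15398416 / 0.8649413 = -0.178.
Therefore phi_{33} = -0.1780.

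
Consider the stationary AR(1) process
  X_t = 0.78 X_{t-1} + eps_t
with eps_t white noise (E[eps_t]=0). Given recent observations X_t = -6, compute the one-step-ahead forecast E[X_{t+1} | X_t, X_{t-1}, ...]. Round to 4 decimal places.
E[X_{t+1} \mid \mathcal F_t] = -4.6800

For an AR(p) model X_t = c + sum_i phi_i X_{t-i} + eps_t, the
one-step-ahead conditional mean is
  E[X_{t+1} | X_t, ...] = c + sum_i phi_i X_{t+1-i}.
Substitute known values:
  E[X_{t+1} | ...] = (0.78) * (-6)
                   = -4.6800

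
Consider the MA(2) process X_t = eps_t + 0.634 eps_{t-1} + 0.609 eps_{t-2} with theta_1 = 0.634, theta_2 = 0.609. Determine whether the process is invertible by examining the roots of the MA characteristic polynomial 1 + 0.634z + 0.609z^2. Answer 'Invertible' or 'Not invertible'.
\text{Invertible}

The MA(q) characteristic polynomial is P(z) = 1 + 0.634z + 0.609z^2.
Invertibility requires all roots to lie outside the unit circle, i.e. |z| > 1 for every root.
Set 1 + (0.634) z + (0.609) z^2 = 0, i.e. a z^2 + b z + c = 0 with a = 0.609, b = 0.634, c = 1.
Discriminant D = b^2 - 4ac = (0.634)^2 - 4*(0.609)*1 = 0.401956 - (2.436) = -2.034044.
D < 0, so the roots are the complex-conjugate pair z = (-b +/- i sqrt(-D)) / (2a) = -0.5205 +/- 1.1709i.
For a conjugate pair |z|^2 = z * conj(z) = (product of roots) = c/a = 1/(0.609) = 1.642036, so |z| = sqrt(1.642036) = 1.2814 for both roots.
Moduli of all roots: 1.2814, 1.2814.
All moduli strictly greater than 1? Yes.
Verdict: Invertible.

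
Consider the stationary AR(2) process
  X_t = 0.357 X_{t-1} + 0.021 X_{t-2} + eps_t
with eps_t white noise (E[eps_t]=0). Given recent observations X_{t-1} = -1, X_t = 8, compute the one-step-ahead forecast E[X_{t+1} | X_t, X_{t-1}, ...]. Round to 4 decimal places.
E[X_{t+1} \mid \mathcal F_t] = 2.8350

For an AR(p) model X_t = c + sum_i phi_i X_{t-i} + eps_t, the
one-step-ahead conditional mean is
  E[X_{t+1} | X_t, ...] = c + sum_i phi_i X_{t+1-i}.
Substitute known values:
  E[X_{t+1} | ...] = (0.357) * (8) + (0.021) * (-1)
                   = 2.8350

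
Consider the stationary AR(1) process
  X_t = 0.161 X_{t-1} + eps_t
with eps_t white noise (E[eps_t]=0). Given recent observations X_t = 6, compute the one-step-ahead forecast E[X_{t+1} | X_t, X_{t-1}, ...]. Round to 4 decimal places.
E[X_{t+1} \mid \mathcal F_t] = 0.9660

For an AR(p) model X_t = c + sum_i phi_i X_{t-i} + eps_t, the
one-step-ahead conditional mean is
  E[X_{t+1} | X_t, ...] = c + sum_i phi_i X_{t+1-i}.
Substitute known values:
  E[X_{t+1} | ...] = (0.161) * (6)
                   = 0.9660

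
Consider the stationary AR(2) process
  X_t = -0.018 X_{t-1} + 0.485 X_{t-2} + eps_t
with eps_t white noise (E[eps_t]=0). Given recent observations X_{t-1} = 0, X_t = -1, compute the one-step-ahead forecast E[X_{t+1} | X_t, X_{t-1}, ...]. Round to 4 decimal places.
E[X_{t+1} \mid \mathcal F_t] = 0.0180

For an AR(p) model X_t = c + sum_i phi_i X_{t-i} + eps_t, the
one-step-ahead conditional mean is
  E[X_{t+1} | X_t, ...] = c + sum_i phi_i X_{t+1-i}.
Substitute known values:
  E[X_{t+1} | ...] = (-0.018) * (-1) + (0.485) * (0)
                   = 0.0180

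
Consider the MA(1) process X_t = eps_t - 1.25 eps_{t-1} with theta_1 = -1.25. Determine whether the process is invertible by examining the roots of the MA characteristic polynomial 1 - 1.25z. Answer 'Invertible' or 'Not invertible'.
\text{Not invertible}

The MA(q) characteristic polynomial is P(z) = 1 - 1.25z.
Invertibility requires all roots to lie outside the unit circle, i.e. |z| > 1 for every root.
This is linear in z: 1 + (-1.25) z = 0  =>  z = -1/(-1.25) = 0.8,  |z| = 0.8.
Moduli of all roots: 0.8000.
All moduli strictly greater than 1? No.
Verdict: Not invertible.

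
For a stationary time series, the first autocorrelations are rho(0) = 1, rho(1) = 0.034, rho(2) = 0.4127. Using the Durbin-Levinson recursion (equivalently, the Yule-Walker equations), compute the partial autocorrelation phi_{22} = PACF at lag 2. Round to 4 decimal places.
\phi_{22} = 0.4120

The PACF at lag k is phi_{kk}, the last component of the solution
to the Yule-Walker system G_k phi = r_k where
  (G_k)_{ij} = rho(|i - j|), (r_k)_i = rho(i), i,j = 1..k.
Equivalently, Durbin-Levinson gives phi_{kk} iteratively:
  phi_{11} = rho(1)
  phi_{kk} = [rho(k) - sum_{j=1..k-1} phi_{k-1,j} rho(k-j)]
            / [1 - sum_{j=1..k-1} phi_{k-1,j} rho(j)],
  phi_{k,j} = phi_{k-1,j} - phi_{kk} phi_{k-1,k-j},  j = 1..k-1.
Step k = 1:
  phi_11 = rho(1) = 0.034.
Step k = 2:
  phi_22 = [rho(2) - phi_11 rho(1)] / [1 - phi_11 rho(1)] = [0.4127 - (0.034)(0.034)] / [1 - (0.034)(0.034)]
         = 0.411544 / 0.998844 = 0.412.
Therefore phi_{22} = 0.4120.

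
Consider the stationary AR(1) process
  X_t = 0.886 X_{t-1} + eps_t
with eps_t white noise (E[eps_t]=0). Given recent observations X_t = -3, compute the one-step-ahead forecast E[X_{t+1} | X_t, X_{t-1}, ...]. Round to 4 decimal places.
E[X_{t+1} \mid \mathcal F_t] = -2.6580

For an AR(p) model X_t = c + sum_i phi_i X_{t-i} + eps_t, the
one-step-ahead conditional mean is
  E[X_{t+1} | X_t, ...] = c + sum_i phi_i X_{t+1-i}.
Substitute known values:
  E[X_{t+1} | ...] = (0.886) * (-3)
                   = -2.6580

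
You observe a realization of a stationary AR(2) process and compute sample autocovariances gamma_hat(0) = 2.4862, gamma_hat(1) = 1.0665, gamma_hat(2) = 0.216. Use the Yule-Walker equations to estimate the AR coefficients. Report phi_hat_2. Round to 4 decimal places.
\hat\phi_{2} = -0.1190

The Yule-Walker equations for an AR(p) process read, in matrix form,
  Gamma_p phi = r_p,   with   (Gamma_p)_{ij} = gamma(|i - j|),
                       (r_p)_i = gamma(i),   i,j = 1..p.
Substitute the sample gammas (Toeplitz matrix and right-hand side of size 2):
  Gamma_p = [[2.4862, 1.0665], [1.0665, 2.4862]]
  r_p     = [1.0665, 0.216]
Written out:
  2.4862 phi_1 + 1.0665 phi_2 = 1.0665
  1.0665 phi_1 + 2.4862 phi_2 = 0.216
Solve by Cramer's rule:
  det = gamma(0)^2 - gamma(1)^2 = (2.4862)^2 - (1.0665)^2 = 6.18119044 - 1.13742225 = 5.04376819
  phi_hat_1 = [gamma(1) gamma(0) - gamma(1) gamma(2)] / det = [(1.0665)(2.4862) - (1.0665)(0.216)] / 5.04376819 = 2.4211683 / 5.04376819 = 0.48
  phi_hat_2 = [gamma(0) gamma(2) - gamma(1)^2] / det = [(2.4862)(0.216) - (1.0665)^2] / 5.04376819 = -0.60040305 / 5.04376819 = -0.119
So phi_hat = [0.4800, -0.1190].
Therefore phi_hat_2 = -0.1190.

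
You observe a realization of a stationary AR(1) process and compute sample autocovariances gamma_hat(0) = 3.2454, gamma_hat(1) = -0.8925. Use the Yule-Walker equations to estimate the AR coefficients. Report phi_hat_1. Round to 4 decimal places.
\hat\phi_{1} = -0.2750

The Yule-Walker equations for an AR(p) process read, in matrix form,
  Gamma_p phi = r_p,   with   (Gamma_p)_{ij} = gamma(|i - j|),
                       (r_p)_i = gamma(i),   i,j = 1..p.
Substitute the sample gammas (Toeplitz matrix and right-hand side of size 1):
  Gamma_p = [[3.2454]]
  r_p     = [-0.8925]
With p = 1 this is the single equation gamma(0) phi_1 = gamma(1):
  phi_hat_1 = gamma(1) / gamma(0) = -0.8925 / 3.2454 = -0.2750.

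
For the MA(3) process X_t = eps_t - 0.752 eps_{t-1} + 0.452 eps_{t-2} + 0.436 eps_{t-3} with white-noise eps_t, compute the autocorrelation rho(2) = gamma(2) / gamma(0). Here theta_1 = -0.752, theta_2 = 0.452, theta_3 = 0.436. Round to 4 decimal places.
\rho(2) = 0.0633

For an MA(q) process with theta_0 = 1, the autocovariance is
  gamma(k) = sigma^2 * sum_{i=0..q-k} theta_i * theta_{i+k},
and rho(k) = gamma(k) / gamma(0). Sigma^2 cancels.
  numerator   = (1)*(0.452) + (-0.752)*(0.436) = 0.124128.
  denominator = (1)^2 + (-0.752)^2 + (0.452)^2 + (0.436)^2 = 1.959904.
  rho(2) = 0.124128 / 1.959904 = 0.0633.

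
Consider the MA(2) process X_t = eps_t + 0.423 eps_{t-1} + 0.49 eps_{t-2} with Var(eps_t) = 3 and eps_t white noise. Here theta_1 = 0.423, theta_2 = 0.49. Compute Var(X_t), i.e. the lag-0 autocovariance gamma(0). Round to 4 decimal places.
\gamma(0) = 4.2571

For an MA(q) process X_t = eps_t + sum_i theta_i eps_{t-i} with
Var(eps_t) = sigma^2, the variance is
  gamma(0) = sigma^2 * (1 + sum_i theta_i^2).
  sum_i theta_i^2 = (0.423)^2 + (0.49)^2 = 0.178929 + 0.2401 = 0.419029.
  gamma(0) = 3 * (1 + 0.419029) = 3 * 1.419029 = 4.257087, which rounds to 4.2571.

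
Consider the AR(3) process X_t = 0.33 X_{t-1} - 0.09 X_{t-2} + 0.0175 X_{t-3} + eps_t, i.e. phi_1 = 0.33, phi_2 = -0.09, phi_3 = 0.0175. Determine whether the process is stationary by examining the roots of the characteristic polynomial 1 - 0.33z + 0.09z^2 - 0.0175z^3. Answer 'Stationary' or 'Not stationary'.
\text{Stationary}

The AR(p) characteristic polynomial is P(z) = 1 - 0.33z + 0.09z^2 - 0.0175z^3.
Stationarity requires all roots to lie outside the unit circle, i.e. |z| > 1 for every root.
Degree 3: look for a simple real root z0 first, then factor out (1 - z/z0) and solve the remaining quadratic.
Testing z0 = 4: P(4) = 1 + (-0.33)(4) + (0.09)(4)^2 + (-0.0175)(4)^3
  = 1 + (-1.32) + (1.44) + (-1.12) = 0.  So z_0 = 4 is a root, |z_0| = 4.
Divide out the factor (1 - 0.25 z) = (1 - z/z0) (since 1/z0 = 0.25):
  P(z) = (1 - 0.25 z)(1 + (-0.08) z + (0.07) z^2)
  [check: z-coef -0.08 - (0.25) = -0.33; z^2-coef 0.07 - (0.25)(-0.08) = 0.09; z^3-coef -(0.25)(0.07) = -0.0175.]
Remaining roots from the quadratic factor 1 + (-0.08) z + (0.07) z^2:
  Set 1 + (-0.08) z + (0.07) z^2 = 0, i.e. a z^2 + b z + c = 0 with a = 0.07, b = -0.08, c = 1.
  Discriminant D = b^2 - 4ac = (-0.08)^2 - 4*(0.07)*1 = 0.0064 - (0.28) = -0.2736.
  D < 0, so the roots are the complex-conjugate pair z = (-b +/- i sqrt(-D)) / (2a) = 0.5714 +/- 3.7362i.
  For a conjugate pair |z|^2 = z * conj(z) = (product of roots) = c/a = 1/(0.07) = 14.285714, so |z| = sqrt(14.285714) = 3.7796 for both roots.
Moduli of all roots: 4.0000, 3.7796, 3.7796.
All moduli strictly greater than 1? Yes.
Verdict: Stationary.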